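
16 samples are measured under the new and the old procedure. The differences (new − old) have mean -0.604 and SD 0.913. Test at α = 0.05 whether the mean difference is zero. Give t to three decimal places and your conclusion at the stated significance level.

H0: μ_d = 0; H1: μ_d ≠ 0 (paired t-test on the differences, two-sided).
t = d̄/(s_d/√n) = -0.604/(0.913/√16) = -2.646
df = n − 1 = 15
Two-sided p-value ≈ 0.0183
Since p ≈ 0.0183 < α = 0.05, reject H0; the data support H1.

t = -2.646; reject H0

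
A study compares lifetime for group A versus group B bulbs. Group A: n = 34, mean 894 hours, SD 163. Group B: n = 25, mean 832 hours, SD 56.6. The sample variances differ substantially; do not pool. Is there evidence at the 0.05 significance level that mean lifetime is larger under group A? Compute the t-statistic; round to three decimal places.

2.056

Let group 1 = group A, group 2 = group B. H0: μ_1 = μ_2; H1: μ_1 > μ_2 (Welch's two-sample t-test, right-tailed).
t = (x̄_1 − x̄_2)/√(s_1²/n_1 + s_2²/n_2) = (894 − 832)/√(163²/34 + 56.6²/25) = 2.056
Welch–Satterthwaite df ≈ 43.12
p-value = P(T ≥ 2.056) ≈ 0.023
Since p ≈ 0.023 < α = 0.05, reject H0; the data support H1.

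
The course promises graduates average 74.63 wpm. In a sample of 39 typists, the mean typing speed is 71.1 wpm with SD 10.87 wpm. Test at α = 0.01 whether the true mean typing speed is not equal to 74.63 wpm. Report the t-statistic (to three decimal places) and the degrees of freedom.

t = -2.028, df = 38

H0: μ = 74.63; H1: μ ≠ 74.63 (one-sample t-test, two-sided).
t = (x̄ − μ₀)/(s/√n) = (71.1 − 74.63)/(10.87/√39) = -2.028
df = n − 1 = 38
Two-sided p-value ≈ 0.050
Since p ≈ 0.050 > α = 0.01, fail to reject H0; the data do not provide sufficient evidence against H0.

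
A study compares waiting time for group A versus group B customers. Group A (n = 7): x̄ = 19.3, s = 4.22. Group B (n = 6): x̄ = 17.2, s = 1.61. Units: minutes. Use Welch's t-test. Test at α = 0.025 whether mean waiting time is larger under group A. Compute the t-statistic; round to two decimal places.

Let group 1 = group A, group 2 = group B. H0: μ_1 = μ_2; H1: μ_1 > μ_2 (Welch's two-sample t-test, right-tailed).
t = (x̄_1 − x̄_2)/√(s_1²/n_1 + s_2²/n_2) = (19.3 − 17.2)/√(4.22²/7 + 1.61²/6) = 1.22
Welch–Satterthwaite df ≈ 7.94
p-value = P(T ≥ 1.22) ≈ 0.129
Since p ≈ 0.129 > α = 0.025, fail to reject H0; the data do not provide sufficient evidence against H0.

1.22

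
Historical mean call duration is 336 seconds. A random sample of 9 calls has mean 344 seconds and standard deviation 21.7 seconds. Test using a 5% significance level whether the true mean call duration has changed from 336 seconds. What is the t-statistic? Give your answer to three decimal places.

H0: μ = 336; H1: μ ≠ 336 (one-sample t-test, two-sided).
t = (x̄ − μ₀)/(s/√n) = (344 − 336)/(21.7/√9) = 1.106
df = n − 1 = 8
Two-sided p-value ≈ 0.301
Since p ≈ 0.301 > α = 0.05, fail to reject H0; the evidence is not statistically significant.

1.106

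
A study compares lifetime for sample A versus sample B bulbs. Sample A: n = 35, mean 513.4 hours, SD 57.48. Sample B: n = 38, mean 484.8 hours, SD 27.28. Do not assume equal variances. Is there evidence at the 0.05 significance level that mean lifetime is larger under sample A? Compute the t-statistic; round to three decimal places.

2.679

Let group 1 = sample A, group 2 = sample B. H0: μ_1 = μ_2; H1: μ_1 > μ_2 (Welch's two-sample t-test, right-tailed).
t = (x̄_1 − x̄_2)/√(s_1²/n_1 + s_2²/n_2) = (513.4 − 484.8)/√(57.48²/35 + 27.28²/38) = 2.679
Welch–Satterthwaite df ≈ 47.68
p-value = P(T ≥ 2.679) ≈ 0.005
Since p ≈ 0.005 < α = 0.05, reject H0; the evidence is statistically significant.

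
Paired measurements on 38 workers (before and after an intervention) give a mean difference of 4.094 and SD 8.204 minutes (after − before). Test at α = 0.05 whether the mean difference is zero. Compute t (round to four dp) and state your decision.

H0: μ_d = 0; H1: μ_d ≠ 0 (paired t-test on the differences, two-sided).
t = d̄/(s_d/√n) = 4.094/(8.204/√38) = 3.0762
df = n − 1 = 37
Two-sided p-value ≈ 0.004
Since p ≈ 0.004 < α = 0.05, reject H0; the evidence is statistically significant.

t = 3.0762; reject H0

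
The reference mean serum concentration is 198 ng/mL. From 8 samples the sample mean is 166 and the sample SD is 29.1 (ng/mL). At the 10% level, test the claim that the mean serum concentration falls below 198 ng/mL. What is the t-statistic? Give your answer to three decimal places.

H0: μ = 198; H1: μ < 198 (one-sample t-test, left-tailed).
t = (x̄ − μ₀)/(s/√n) = (166 − 198)/(29.1/√8) = -3.110
df = n − 1 = 7
p-value = P(T ≤ -3.110) ≈ 0.009
Since p ≈ 0.009 < α = 0.1, reject H0; the data support H1.

-3.110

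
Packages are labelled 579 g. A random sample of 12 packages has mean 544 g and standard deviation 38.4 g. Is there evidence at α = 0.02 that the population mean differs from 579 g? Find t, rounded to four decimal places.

H0: μ = 579; H1: μ ≠ 579 (one-sample t-test, two-sided).
t = (x̄ − μ₀)/(s/√n) = (544 − 579)/(38.4/√12) = -3.1574
df = n − 1 = 11
Two-sided p-value ≈ 0.0091
Since p ≈ 0.0091 < α = 0.02, reject H0; the evidence is statistically significant.

-3.1574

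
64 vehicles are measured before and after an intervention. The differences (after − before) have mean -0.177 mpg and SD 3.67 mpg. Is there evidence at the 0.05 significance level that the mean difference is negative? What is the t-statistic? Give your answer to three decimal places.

-0.386

H0: μ_d = 0; H1: μ_d < 0 (paired t-test on the differences, left-tailed).
t = d̄/(s_d/√n) = -0.177/(3.67/√64) = -0.386
df = n − 1 = 63
p-value = P(T ≤ -0.386) ≈ 0.350
Since p ≈ 0.350 > α = 0.05, fail to reject H0; the evidence is not statistically significant.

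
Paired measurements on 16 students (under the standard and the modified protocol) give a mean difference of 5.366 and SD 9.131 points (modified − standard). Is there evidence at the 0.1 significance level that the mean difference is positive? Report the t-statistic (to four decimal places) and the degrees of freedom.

H0: μ_d = 0; H1: μ_d > 0 (paired t-test on the differences, right-tailed).
t = d̄/(s_d/√n) = 5.366/(9.131/√16) = 2.3507
df = n − 1 = 15
p-value = P(T ≥ 2.3507) ≈ 0.016
Since p ≈ 0.016 < α = 0.1, reject H0; the data support H1.

t = 2.3507, df = 15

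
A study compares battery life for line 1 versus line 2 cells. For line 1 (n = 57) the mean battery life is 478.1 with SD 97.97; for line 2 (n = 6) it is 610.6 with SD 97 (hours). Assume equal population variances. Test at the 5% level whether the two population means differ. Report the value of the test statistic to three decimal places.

Let group 1 = line 1, group 2 = line 2. H0: μ_1 = μ_2; H1: μ_1 ≠ μ_2 (two-sample pooled-variance t-test, two-sided).
s_p² = [(57−1)·97.97² + (6−1)·97²]/(57+6−2) = 9582.62
t = (478.1 − 610.6)/√[9582.62·(1/57 + 1/6)] = -3.154
df = n₁ + n₂ − 2 = 61
Two-sided p-value ≈ 0.0025
Since p ≈ 0.0025 < α = 0.05, reject H0; the evidence is statistically significant.

-3.154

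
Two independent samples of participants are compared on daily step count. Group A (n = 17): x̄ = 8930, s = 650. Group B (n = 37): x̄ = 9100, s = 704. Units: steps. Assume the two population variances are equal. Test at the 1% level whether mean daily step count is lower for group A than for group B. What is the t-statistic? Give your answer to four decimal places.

Let group 1 = group A, group 2 = group B. H0: μ_1 = μ_2; H1: μ_1 < μ_2 (two-sample pooled-variance t-test, left-tailed).
s_p² = [(17−1)·650² + (37−1)·704²]/(17+37−2) = 473119
t = (8930 − 9100)/√[473119·(1/17 + 1/37)] = -0.8435
df = n₁ + n₂ − 2 = 52
p-value = P(T ≤ -0.8435) ≈ 0.2014
Since p ≈ 0.2014 > α = 0.01, fail to reject H0; the data do not provide sufficient evidence against H0.

-0.8435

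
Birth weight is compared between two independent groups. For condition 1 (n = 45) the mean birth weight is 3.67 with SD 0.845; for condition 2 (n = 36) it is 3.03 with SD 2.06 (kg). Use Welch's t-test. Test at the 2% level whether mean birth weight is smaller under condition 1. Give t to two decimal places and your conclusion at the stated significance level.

t = 1.75; fail to reject H0

Let group 1 = condition 1, group 2 = condition 2. H0: μ_1 = μ_2; H1: μ_1 < μ_2 (Welch's two-sample t-test, left-tailed).
t = (x̄_1 − x̄_2)/√(s_1²/n_1 + s_2²/n_2) = (3.67 − 3.03)/√(0.845²/45 + 2.06²/36) = 1.75
Welch–Satterthwaite df ≈ 44.42
p-value = P(T ≤ 1.75) ≈ 0.9565
Since p ≈ 0.9565 > α = 0.02, fail to reject H0; the data do not provide sufficient evidence against H0.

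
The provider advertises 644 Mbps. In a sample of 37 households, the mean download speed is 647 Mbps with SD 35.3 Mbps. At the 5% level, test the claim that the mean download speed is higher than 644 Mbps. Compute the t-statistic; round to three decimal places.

H0: μ = 644; H1: μ > 644 (one-sample t-test, right-tailed).
t = (x̄ − μ₀)/(s/√n) = (647 − 644)/(35.3/√37) = 0.517
df = n − 1 = 36
p-value = P(T ≥ 0.517) ≈ 0.3042
Since p ≈ 0.3042 > α = 0.05, fail to reject H0; the evidence is not statistically significant.

0.517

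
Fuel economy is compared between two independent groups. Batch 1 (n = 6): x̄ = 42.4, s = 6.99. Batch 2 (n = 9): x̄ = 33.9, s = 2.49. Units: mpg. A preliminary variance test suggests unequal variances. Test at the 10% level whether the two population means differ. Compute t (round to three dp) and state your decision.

Let group 1 = batch 1, group 2 = batch 2. H0: μ_1 = μ_2; H1: μ_1 ≠ μ_2 (Welch's two-sample t-test, two-sided).
t = (x̄_1 − x̄_2)/√(s_1²/n_1 + s_2²/n_2) = (42.4 − 33.9)/√(6.99²/6 + 2.49²/9) = 2.860
Welch–Satterthwaite df ≈ 5.86
Two-sided p-value ≈ 0.0296
Since p ≈ 0.0296 < α = 0.1, reject H0; the data support H1.

t = 2.860; reject H0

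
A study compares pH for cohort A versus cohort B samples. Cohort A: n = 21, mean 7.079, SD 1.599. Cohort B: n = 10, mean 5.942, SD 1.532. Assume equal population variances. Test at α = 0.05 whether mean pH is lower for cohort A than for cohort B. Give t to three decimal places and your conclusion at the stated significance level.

Let group 1 = cohort A, group 2 = cohort B. H0: μ_1 = μ_2; H1: μ_1 < μ_2 (two-sample pooled-variance t-test, left-tailed).
s_p² = [(21−1)·1.599² + (10−1)·1.532²]/(21+10−2) = 2.4917
t = (7.079 − 5.942)/√[2.4917·(1/21 + 1/10)] = 1.875
df = n₁ + n₂ − 2 = 29
p-value = P(T ≤ 1.875) ≈ 0.965
Since p ≈ 0.965 > α = 0.05, fail to reject H0; the evidence is not statistically significant.

t = 1.875; fail to reject H0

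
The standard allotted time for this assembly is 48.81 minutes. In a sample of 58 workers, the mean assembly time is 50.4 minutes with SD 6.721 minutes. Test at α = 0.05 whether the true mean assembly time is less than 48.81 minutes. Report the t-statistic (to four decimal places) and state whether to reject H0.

t = 1.8017; fail to reject H0

H0: μ = 48.81; H1: μ < 48.81 (one-sample t-test, left-tailed).
t = (x̄ − μ₀)/(s/√n) = (50.4 − 48.81)/(6.721/√58) = 1.8017
df = n − 1 = 57
p-value = P(T ≤ 1.8017) ≈ 0.9616
Since p ≈ 0.9616 > α = 0.05, fail to reject H0; the data do not provide sufficient evidence against H0.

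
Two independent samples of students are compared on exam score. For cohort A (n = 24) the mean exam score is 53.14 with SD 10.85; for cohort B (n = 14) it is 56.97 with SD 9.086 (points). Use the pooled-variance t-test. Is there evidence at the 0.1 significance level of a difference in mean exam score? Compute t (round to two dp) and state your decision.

Let group 1 = cohort A, group 2 = cohort B. H0: μ_1 = μ_2; H1: μ_1 ≠ μ_2 (two-sample pooled-variance t-test, two-sided).
s_p² = [(24−1)·10.85² + (14−1)·9.086²]/(24+14−2) = 105.023
t = (53.14 − 56.97)/√[105.023·(1/24 + 1/14)] = -1.11
df = n₁ + n₂ − 2 = 36
Two-sided p-value ≈ 0.2738
Since p ≈ 0.2738 > α = 0.1, fail to reject H0; the evidence is not statistically significant.

t = -1.11; fail to reject H0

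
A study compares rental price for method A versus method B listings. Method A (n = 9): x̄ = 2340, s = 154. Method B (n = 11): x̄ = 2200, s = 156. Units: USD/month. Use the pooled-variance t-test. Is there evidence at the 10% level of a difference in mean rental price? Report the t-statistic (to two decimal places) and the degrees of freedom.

Let group 1 = method A, group 2 = method B. H0: μ_1 = μ_2; H1: μ_1 ≠ μ_2 (two-sample pooled-variance t-test, two-sided).
s_p² = [(9−1)·154² + (11−1)·156²]/(9+11−2) = 24060.4
t = (2340 − 2200)/√[24060.4·(1/9 + 1/11)] = 2.01
df = n₁ + n₂ − 2 = 18
Two-sided p-value ≈ 0.0599
Since p ≈ 0.0599 < α = 0.1, reject H0; the evidence is statistically significant.

t = 2.01, df = 18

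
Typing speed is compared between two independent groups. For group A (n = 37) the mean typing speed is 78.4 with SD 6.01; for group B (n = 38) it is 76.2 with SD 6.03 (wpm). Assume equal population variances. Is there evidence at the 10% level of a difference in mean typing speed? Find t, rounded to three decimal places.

1.582

Let group 1 = group A, group 2 = group B. H0: μ_1 = μ_2; H1: μ_1 ≠ μ_2 (two-sample pooled-variance t-test, two-sided).
s_p² = [(37−1)·6.01² + (38−1)·6.03²]/(37+38−2) = 36.2421
t = (78.4 − 76.2)/√[36.2421·(1/37 + 1/38)] = 1.582
df = n₁ + n₂ − 2 = 73
Two-sided p-value ≈ 0.1179
Since p ≈ 0.1179 > α = 0.1, fail to reject H0; the data do not provide sufficient evidence against H0.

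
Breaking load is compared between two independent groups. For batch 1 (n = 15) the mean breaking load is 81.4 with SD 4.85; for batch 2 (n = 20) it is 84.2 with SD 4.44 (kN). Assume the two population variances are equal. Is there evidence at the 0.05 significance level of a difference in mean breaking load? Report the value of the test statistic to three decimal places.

Let group 1 = batch 1, group 2 = batch 2. H0: μ_1 = μ_2; H1: μ_1 ≠ μ_2 (two-sample pooled-variance t-test, two-sided).
s_p² = [(15−1)·4.85² + (20−1)·4.44²]/(15+20−2) = 21.3295
t = (81.4 − 84.2)/√[21.3295·(1/15 + 1/20)] = -1.775
df = n₁ + n₂ − 2 = 33
Two-sided p-value ≈ 0.0851
Since p ≈ 0.0851 > α = 0.05, fail to reject H0; the data do not provide sufficient evidence against H0.

-1.775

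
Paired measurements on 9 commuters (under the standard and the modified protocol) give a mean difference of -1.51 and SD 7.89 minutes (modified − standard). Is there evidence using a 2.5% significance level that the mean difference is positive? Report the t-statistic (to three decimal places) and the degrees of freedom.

t = -0.574, df = 8

H0: μ_d = 0; H1: μ_d > 0 (paired t-test on the differences, right-tailed).
t = d̄/(s_d/√n) = -1.51/(7.89/√9) = -0.574
df = n − 1 = 8
p-value = P(T ≥ -0.574) ≈ 0.7092
Since p ≈ 0.7092 > α = 0.025, fail to reject H0; the evidence is not statistically significant.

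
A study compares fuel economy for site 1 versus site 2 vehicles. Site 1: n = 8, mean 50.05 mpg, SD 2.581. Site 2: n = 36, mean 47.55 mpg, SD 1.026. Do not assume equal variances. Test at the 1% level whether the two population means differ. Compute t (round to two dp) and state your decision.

Let group 1 = site 1, group 2 = site 2. H0: μ_1 = μ_2; H1: μ_1 ≠ μ_2 (Welch's two-sample t-test, two-sided).
t = (x̄_1 − x̄_2)/√(s_1²/n_1 + s_2²/n_2) = (50.05 − 47.55)/√(2.581²/8 + 1.026²/36) = 2.69
Welch–Satterthwaite df ≈ 7.50
Two-sided p-value ≈ 0.029
Since p ≈ 0.029 > α = 0.01, fail to reject H0; the data do not provide sufficient evidence against H0.

t = 2.69; fail to reject H0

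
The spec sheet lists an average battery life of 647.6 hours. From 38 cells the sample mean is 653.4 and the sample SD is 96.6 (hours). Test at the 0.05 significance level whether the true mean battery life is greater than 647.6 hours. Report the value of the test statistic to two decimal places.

0.37

H0: μ = 647.6; H1: μ > 647.6 (one-sample t-test, right-tailed).
t = (x̄ − μ₀)/(s/√n) = (653.4 − 647.6)/(96.6/√38) = 0.37
df = n − 1 = 37
p-value = P(T ≥ 0.37) ≈ 0.357
Since p ≈ 0.357 > α = 0.05, fail to reject H0; the evidence is not statistically significant.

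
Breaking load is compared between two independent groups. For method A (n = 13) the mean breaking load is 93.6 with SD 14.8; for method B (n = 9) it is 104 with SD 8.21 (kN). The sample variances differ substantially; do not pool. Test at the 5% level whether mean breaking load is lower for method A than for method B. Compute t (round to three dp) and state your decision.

Let group 1 = method A, group 2 = method B. H0: μ_1 = μ_2; H1: μ_1 < μ_2 (Welch's two-sample t-test, left-tailed).
t = (x̄_1 − x̄_2)/√(s_1²/n_1 + s_2²/n_2) = (93.6 − 104)/√(14.8²/13 + 8.21²/9) = -2.108
Welch–Satterthwaite df ≈ 19.31
p-value = P(T ≤ -2.108) ≈ 0.024
Since p ≈ 0.024 < α = 0.05, reject H0; the data support H1.

t = -2.108; reject H0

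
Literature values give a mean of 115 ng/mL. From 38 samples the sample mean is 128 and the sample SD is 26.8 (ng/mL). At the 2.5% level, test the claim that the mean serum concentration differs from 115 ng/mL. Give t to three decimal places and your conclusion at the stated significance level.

H0: μ = 115; H1: μ ≠ 115 (one-sample t-test, two-sided).
t = (x̄ − μ₀)/(s/√n) = (128 − 115)/(26.8/√38) = 2.990
df = n − 1 = 37
Two-sided p-value ≈ 0.0049
Since p ≈ 0.0049 < α = 0.025, reject H0; the data support H1.

t = 2.990; reject H0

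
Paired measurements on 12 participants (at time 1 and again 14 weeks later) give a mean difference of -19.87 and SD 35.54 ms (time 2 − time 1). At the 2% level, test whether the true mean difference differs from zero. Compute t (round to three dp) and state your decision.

H0: μ_d = 0; H1: μ_d ≠ 0 (paired t-test on the differences, two-sided).
t = d̄/(s_d/√n) = -19.87/(35.54/√12) = -1.937
df = n − 1 = 11
Two-sided p-value ≈ 0.079
Since p ≈ 0.079 > α = 0.02, fail to reject H0; the data do not provide sufficient evidence against H0.

t = -1.937; fail to reject H0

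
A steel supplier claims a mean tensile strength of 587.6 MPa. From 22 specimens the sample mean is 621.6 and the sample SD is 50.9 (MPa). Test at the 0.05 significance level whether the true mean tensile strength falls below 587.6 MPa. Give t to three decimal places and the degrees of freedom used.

t = 3.133, df = 21

H0: μ = 587.6; H1: μ < 587.6 (one-sample t-test, left-tailed).
t = (x̄ − μ₀)/(s/√n) = (621.6 − 587.6)/(50.9/√22) = 3.133
df = n − 1 = 21
p-value = P(T ≤ 3.133) ≈ 0.997
Since p ≈ 0.997 > α = 0.05, fail to reject H0; the data do not provide sufficient evidence against H0.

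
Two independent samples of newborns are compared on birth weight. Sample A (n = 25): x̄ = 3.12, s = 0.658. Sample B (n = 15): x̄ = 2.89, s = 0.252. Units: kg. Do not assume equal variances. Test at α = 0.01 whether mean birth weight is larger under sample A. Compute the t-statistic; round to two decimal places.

1.57

Let group 1 = sample A, group 2 = sample B. H0: μ_1 = μ_2; H1: μ_1 > μ_2 (Welch's two-sample t-test, right-tailed).
t = (x̄_1 − x̄_2)/√(s_1²/n_1 + s_2²/n_2) = (3.12 − 2.89)/√(0.658²/25 + 0.252²/15) = 1.57
Welch–Satterthwaite df ≈ 33.71
p-value = P(T ≥ 1.57) ≈ 0.063
Since p ≈ 0.063 > α = 0.01, fail to reject H0; the evidence is not statistically significant.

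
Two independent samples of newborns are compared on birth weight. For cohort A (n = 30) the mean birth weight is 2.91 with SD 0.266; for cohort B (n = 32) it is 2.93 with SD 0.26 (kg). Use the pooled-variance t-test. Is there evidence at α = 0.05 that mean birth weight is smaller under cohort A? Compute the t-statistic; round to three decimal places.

Let group 1 = cohort A, group 2 = cohort B. H0: μ_1 = μ_2; H1: μ_1 < μ_2 (two-sample pooled-variance t-test, left-tailed).
s_p² = [(30−1)·0.266² + (32−1)·0.26²]/(30+32−2) = 0.0691254
t = (2.91 − 2.93)/√[0.0691254·(1/30 + 1/32)] = -0.299
df = n₁ + n₂ − 2 = 60
p-value = P(T ≤ -0.299) ≈ 0.383
Since p ≈ 0.383 > α = 0.05, fail to reject H0; the evidence is not statistically significant.

-0.299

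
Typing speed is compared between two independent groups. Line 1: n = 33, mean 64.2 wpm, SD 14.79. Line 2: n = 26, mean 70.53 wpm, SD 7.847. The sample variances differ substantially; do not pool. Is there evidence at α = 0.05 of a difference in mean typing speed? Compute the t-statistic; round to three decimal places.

-2.110

Let group 1 = line 1, group 2 = line 2. H0: μ_1 = μ_2; H1: μ_1 ≠ μ_2 (Welch's two-sample t-test, two-sided).
t = (x̄_1 − x̄_2)/√(s_1²/n_1 + s_2²/n_2) = (64.2 − 70.53)/√(14.79²/33 + 7.847²/26) = -2.110
Welch–Satterthwaite df ≈ 50.67
Two-sided p-value ≈ 0.040
Since p ≈ 0.040 < α = 0.05, reject H0; the data support H1.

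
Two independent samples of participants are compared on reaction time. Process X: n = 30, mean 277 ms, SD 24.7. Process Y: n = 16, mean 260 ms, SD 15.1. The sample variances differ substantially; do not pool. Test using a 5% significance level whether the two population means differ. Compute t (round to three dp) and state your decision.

t = 2.891; reject H0

Let group 1 = process X, group 2 = process Y. H0: μ_1 = μ_2; H1: μ_1 ≠ μ_2 (Welch's two-sample t-test, two-sided).
t = (x̄_1 − x̄_2)/√(s_1²/n_1 + s_2²/n_2) = (277 − 260)/√(24.7²/30 + 15.1²/16) = 2.891
Welch–Satterthwaite df ≈ 43.03
Two-sided p-value ≈ 0.0060
Since p ≈ 0.0060 < α = 0.05, reject H0; the data support H1.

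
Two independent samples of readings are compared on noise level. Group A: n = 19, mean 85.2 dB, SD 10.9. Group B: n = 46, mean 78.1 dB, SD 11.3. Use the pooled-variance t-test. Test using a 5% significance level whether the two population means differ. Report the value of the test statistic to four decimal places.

2.3272

Let group 1 = group A, group 2 = group B. H0: μ_1 = μ_2; H1: μ_1 ≠ μ_2 (two-sample pooled-variance t-test, two-sided).
s_p² = [(19−1)·10.9² + (46−1)·11.3²]/(19+46−2) = 125.153
t = (85.2 − 78.1)/√[125.153·(1/19 + 1/46)] = 2.3272
df = n₁ + n₂ − 2 = 63
Two-sided p-value ≈ 0.023
Since p ≈ 0.023 < α = 0.05, reject H0; the data support H1.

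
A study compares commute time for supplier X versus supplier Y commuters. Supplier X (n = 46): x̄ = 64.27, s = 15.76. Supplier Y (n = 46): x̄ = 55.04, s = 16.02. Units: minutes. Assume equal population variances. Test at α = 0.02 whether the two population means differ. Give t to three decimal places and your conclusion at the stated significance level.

t = 2.786; reject H0

Let group 1 = supplier X, group 2 = supplier Y. H0: μ_1 = μ_2; H1: μ_1 ≠ μ_2 (two-sample pooled-variance t-test, two-sided).
s_p² = [(46−1)·15.76² + (46−1)·16.02²]/(46+46−2) = 252.509
t = (64.27 − 55.04)/√[252.509·(1/46 + 1/46)] = 2.786
df = n₁ + n₂ − 2 = 90
Two-sided p-value ≈ 0.0065
Since p ≈ 0.0065 < α = 0.02, reject H0; the evidence is statistically significant.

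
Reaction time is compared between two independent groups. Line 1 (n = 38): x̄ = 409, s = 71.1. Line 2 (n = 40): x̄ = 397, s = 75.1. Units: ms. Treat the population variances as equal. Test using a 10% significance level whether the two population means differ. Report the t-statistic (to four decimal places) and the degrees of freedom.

Let group 1 = line 1, group 2 = line 2. H0: μ_1 = μ_2; H1: μ_1 ≠ μ_2 (two-sample pooled-variance t-test, two-sided).
s_p² = [(38−1)·71.1² + (40−1)·75.1²]/(38+40−2) = 5355.3
t = (409 − 397)/√[5355.3·(1/38 + 1/40)] = 0.7239
df = n₁ + n₂ − 2 = 76
Two-sided p-value ≈ 0.471
Since p ≈ 0.471 > α = 0.1, fail to reject H0; the data do not provide sufficient evidence against H0.

t = 0.7239, df = 76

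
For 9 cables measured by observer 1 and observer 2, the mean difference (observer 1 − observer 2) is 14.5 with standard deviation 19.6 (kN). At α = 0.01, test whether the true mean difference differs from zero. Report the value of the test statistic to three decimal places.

2.219

H0: μ_d = 0; H1: μ_d ≠ 0 (paired t-test on the differences, two-sided).
t = d̄/(s_d/√n) = 14.5/(19.6/√9) = 2.219
df = n − 1 = 8
Two-sided p-value ≈ 0.0572
Since p ≈ 0.0572 > α = 0.01, fail to reject H0; the evidence is not statistically significant.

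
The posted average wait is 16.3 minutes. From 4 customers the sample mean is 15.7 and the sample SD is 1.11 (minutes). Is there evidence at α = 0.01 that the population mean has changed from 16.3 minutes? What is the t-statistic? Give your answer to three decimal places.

H0: μ = 16.3; H1: μ ≠ 16.3 (one-sample t-test, two-sided).
t = (x̄ − μ₀)/(s/√n) = (15.7 − 16.3)/(1.11/√4) = -1.081
df = n − 1 = 3
Two-sided p-value ≈ 0.359
Since p ≈ 0.359 > α = 0.01, fail to reject H0; the evidence is not statistically significant.

-1.081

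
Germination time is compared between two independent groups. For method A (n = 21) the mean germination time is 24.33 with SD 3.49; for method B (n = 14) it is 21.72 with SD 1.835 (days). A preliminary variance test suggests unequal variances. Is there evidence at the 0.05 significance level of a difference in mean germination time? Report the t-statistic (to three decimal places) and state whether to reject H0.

t = 2.881; reject H0

Let group 1 = method A, group 2 = method B. H0: μ_1 = μ_2; H1: μ_1 ≠ μ_2 (Welch's two-sample t-test, two-sided).
t = (x̄_1 − x̄_2)/√(s_1²/n_1 + s_2²/n_2) = (24.33 − 21.72)/√(3.49²/21 + 1.835²/14) = 2.881
Welch–Satterthwaite df ≈ 31.65
Two-sided p-value ≈ 0.0071
Since p ≈ 0.0071 < α = 0.05, reject H0; the evidence is statistically significant.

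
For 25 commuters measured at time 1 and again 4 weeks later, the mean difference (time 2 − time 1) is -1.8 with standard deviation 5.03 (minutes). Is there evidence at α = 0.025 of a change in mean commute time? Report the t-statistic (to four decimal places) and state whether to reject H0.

t = -1.7893; fail to reject H0

H0: μ_d = 0; H1: μ_d ≠ 0 (paired t-test on the differences, two-sided).
t = d̄/(s_d/√n) = -1.8/(5.03/√25) = -1.7893
df = n − 1 = 24
Two-sided p-value ≈ 0.086
Since p ≈ 0.086 > α = 0.025, fail to reject H0; the evidence is not statistically significant.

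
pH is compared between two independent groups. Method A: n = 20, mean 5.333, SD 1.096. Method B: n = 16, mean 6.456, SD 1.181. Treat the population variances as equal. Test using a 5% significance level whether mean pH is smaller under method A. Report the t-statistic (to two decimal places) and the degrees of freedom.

t = -2.95, df = 34

Let group 1 = method A, group 2 = method B. H0: μ_1 = μ_2; H1: μ_1 < μ_2 (two-sample pooled-variance t-test, left-tailed).
s_p² = [(20−1)·1.096² + (16−1)·1.181²]/(20+16−2) = 1.2866
t = (5.333 − 6.456)/√[1.2866·(1/20 + 1/16)] = -2.95
df = n₁ + n₂ − 2 = 34
p-value = P(T ≤ -2.95) ≈ 0.003
Since p ≈ 0.003 < α = 0.05, reject H0; the evidence is statistically significant.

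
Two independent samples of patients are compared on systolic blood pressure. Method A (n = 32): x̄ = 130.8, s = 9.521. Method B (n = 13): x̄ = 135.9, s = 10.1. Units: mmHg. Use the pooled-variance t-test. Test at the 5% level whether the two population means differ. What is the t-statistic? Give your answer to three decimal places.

-1.601

Let group 1 = method A, group 2 = method B. H0: μ_1 = μ_2; H1: μ_1 ≠ μ_2 (two-sample pooled-variance t-test, two-sided).
s_p² = [(32−1)·9.521² + (13−1)·10.1²]/(32+13−2) = 93.8198
t = (130.8 − 135.9)/√[93.8198·(1/32 + 1/13)] = -1.601
df = n₁ + n₂ − 2 = 43
Two-sided p-value ≈ 0.117
Since p ≈ 0.117 > α = 0.05, fail to reject H0; the data do not provide sufficient evidence against H0.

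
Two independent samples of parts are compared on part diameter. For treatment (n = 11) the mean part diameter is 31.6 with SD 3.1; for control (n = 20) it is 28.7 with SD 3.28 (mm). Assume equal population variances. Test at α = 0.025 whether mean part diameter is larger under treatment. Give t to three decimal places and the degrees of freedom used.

Let group 1 = treatment, group 2 = control. H0: μ_1 = μ_2; H1: μ_1 > μ_2 (two-sample pooled-variance t-test, right-tailed).
s_p² = [(11−1)·3.1² + (20−1)·3.28²]/(11+20−2) = 10.3624
t = (31.6 − 28.7)/√[10.3624·(1/11 + 1/20)] = 2.400
df = n₁ + n₂ − 2 = 29
p-value = P(T ≥ 2.400) ≈ 0.0115
Since p ≈ 0.0115 < α = 0.025, reject H0; the data support H1.

t = 2.400, df = 29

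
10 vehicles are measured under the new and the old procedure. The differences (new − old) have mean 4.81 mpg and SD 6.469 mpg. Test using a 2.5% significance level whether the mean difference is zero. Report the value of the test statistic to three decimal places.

2.351

H0: μ_d = 0; H1: μ_d ≠ 0 (paired t-test on the differences, two-sided).
t = d̄/(s_d/√n) = 4.81/(6.469/√10) = 2.351
df = n − 1 = 9
Two-sided p-value ≈ 0.043
Since p ≈ 0.043 > α = 0.025, fail to reject H0; the data do not provide sufficient evidence against H0.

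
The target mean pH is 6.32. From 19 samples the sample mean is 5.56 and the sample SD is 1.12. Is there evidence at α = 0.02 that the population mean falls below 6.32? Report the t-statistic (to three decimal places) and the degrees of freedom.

t = -2.958, df = 18

H0: μ = 6.32; H1: μ < 6.32 (one-sample t-test, left-tailed).
t = (x̄ − μ₀)/(s/√n) = (5.56 − 6.32)/(1.12/√19) = -2.958
df = n − 1 = 18
p-value = P(T ≤ -2.958) ≈ 0.004
Since p ≈ 0.004 < α = 0.02, reject H0; the data support H1.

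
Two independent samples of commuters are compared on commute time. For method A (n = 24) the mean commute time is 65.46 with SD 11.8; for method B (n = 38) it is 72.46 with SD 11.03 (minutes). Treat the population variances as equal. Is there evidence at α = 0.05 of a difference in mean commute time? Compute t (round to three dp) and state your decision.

Let group 1 = method A, group 2 = method B. H0: μ_1 = μ_2; H1: μ_1 ≠ μ_2 (two-sample pooled-variance t-test, two-sided).
s_p² = [(24−1)·11.8² + (38−1)·11.03²]/(24+38−2) = 128.4
t = (65.46 − 72.46)/√[128.4·(1/24 + 1/38)] = -2.369
df = n₁ + n₂ − 2 = 60
Two-sided p-value ≈ 0.021
Since p ≈ 0.021 < α = 0.05, reject H0; the evidence is statistically significant.

t = -2.369; reject H0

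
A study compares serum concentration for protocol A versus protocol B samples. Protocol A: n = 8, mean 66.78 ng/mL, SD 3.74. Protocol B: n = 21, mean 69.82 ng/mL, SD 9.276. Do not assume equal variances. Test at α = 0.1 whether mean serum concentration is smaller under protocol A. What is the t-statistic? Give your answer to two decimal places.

Let group 1 = protocol A, group 2 = protocol B. H0: μ_1 = μ_2; H1: μ_1 < μ_2 (Welch's two-sample t-test, left-tailed).
t = (x̄_1 − x̄_2)/√(s_1²/n_1 + s_2²/n_2) = (66.78 − 69.82)/√(3.74²/8 + 9.276²/21) = -1.26
Welch–Satterthwaite df ≈ 26.78
p-value = P(T ≤ -1.26) ≈ 0.110
Since p ≈ 0.110 > α = 0.1, fail to reject H0; the data do not provide sufficient evidence against H0.

-1.26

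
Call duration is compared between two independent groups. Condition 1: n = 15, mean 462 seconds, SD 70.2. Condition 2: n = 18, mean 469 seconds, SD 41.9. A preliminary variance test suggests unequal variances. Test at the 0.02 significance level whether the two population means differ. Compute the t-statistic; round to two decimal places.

-0.34

Let group 1 = condition 1, group 2 = condition 2. H0: μ_1 = μ_2; H1: μ_1 ≠ μ_2 (Welch's two-sample t-test, two-sided).
t = (x̄_1 − x̄_2)/√(s_1²/n_1 + s_2²/n_2) = (462 − 469)/√(70.2²/15 + 41.9²/18) = -0.34
Welch–Satterthwaite df ≈ 21.95
Two-sided p-value ≈ 0.738
Since p ≈ 0.738 > α = 0.02, fail to reject H0; the data do not provide sufficient evidence against H0.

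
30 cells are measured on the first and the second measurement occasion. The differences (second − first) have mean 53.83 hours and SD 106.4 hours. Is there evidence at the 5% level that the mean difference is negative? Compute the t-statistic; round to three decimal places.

H0: μ_d = 0; H1: μ_d < 0 (paired t-test on the differences, left-tailed).
t = d̄/(s_d/√n) = 53.83/(106.4/√30) = 2.771
df = n − 1 = 29
p-value = P(T ≤ 2.771) ≈ 0.995
Since p ≈ 0.995 > α = 0.05, fail to reject H0; the evidence is not statistically significant.

2.771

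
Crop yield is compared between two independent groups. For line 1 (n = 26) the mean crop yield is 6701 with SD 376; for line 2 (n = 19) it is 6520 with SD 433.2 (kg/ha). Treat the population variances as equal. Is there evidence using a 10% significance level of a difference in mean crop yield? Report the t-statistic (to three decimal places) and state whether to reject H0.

t = 1.496; fail to reject H0

Let group 1 = line 1, group 2 = line 2. H0: μ_1 = μ_2; H1: μ_1 ≠ μ_2 (two-sample pooled-variance t-test, two-sided).
s_p² = [(26−1)·376² + (19−1)·433.2²]/(26+19−2) = 160752
t = (6701 − 6520)/√[160752·(1/26 + 1/19)] = 1.496
df = n₁ + n₂ − 2 = 43
Two-sided p-value ≈ 0.1420
Since p ≈ 0.1420 > α = 0.1, fail to reject H0; the evidence is not statistically significant.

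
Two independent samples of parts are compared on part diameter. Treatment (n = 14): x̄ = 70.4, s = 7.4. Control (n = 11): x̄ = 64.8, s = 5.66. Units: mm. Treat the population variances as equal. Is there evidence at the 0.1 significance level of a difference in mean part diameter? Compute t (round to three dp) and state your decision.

t = 2.075; reject H0

Let group 1 = treatment, group 2 = control. H0: μ_1 = μ_2; H1: μ_1 ≠ μ_2 (two-sample pooled-variance t-test, two-sided).
s_p² = [(14−1)·7.4² + (11−1)·5.66²]/(14+11−2) = 44.8798
t = (70.4 − 64.8)/√[44.8798·(1/14 + 1/11)] = 2.075
df = n₁ + n₂ − 2 = 23
Two-sided p-value ≈ 0.0494
Since p ≈ 0.0494 < α = 0.1, reject H0; the data support H1.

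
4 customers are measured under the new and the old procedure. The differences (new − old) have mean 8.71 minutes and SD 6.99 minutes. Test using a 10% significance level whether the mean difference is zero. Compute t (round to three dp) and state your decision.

t = 2.492; reject H0

H0: μ_d = 0; H1: μ_d ≠ 0 (paired t-test on the differences, two-sided).
t = d̄/(s_d/√n) = 8.71/(6.99/√4) = 2.492
df = n − 1 = 3
Two-sided p-value ≈ 0.088
Since p ≈ 0.088 < α = 0.1, reject H0; the evidence is statistically significant.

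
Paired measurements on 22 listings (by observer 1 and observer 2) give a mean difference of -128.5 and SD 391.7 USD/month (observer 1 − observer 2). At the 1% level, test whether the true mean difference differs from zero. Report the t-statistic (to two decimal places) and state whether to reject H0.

H0: μ_d = 0; H1: μ_d ≠ 0 (paired t-test on the differences, two-sided).
t = d̄/(s_d/√n) = -128.5/(391.7/√22) = -1.54
df = n − 1 = 21
Two-sided p-value ≈ 0.139
Since p ≈ 0.139 > α = 0.01, fail to reject H0; the data do not provide sufficient evidence against H0.

t = -1.54; fail to reject H0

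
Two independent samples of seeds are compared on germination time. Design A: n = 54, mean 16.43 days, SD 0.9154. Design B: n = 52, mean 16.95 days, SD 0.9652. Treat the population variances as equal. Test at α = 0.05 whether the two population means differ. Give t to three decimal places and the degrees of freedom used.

t = -2.847, df = 104

Let group 1 = design A, group 2 = design B. H0: μ_1 = μ_2; H1: μ_1 ≠ μ_2 (two-sample pooled-variance t-test, two-sided).
s_p² = [(54−1)·0.9154² + (52−1)·0.9652²]/(54+52−2) = 0.883884
t = (16.43 − 16.95)/√[0.883884·(1/54 + 1/52)] = -2.847
df = n₁ + n₂ − 2 = 104
Two-sided p-value ≈ 0.0053
Since p ≈ 0.0053 < α = 0.05, reject H0; the data support H1.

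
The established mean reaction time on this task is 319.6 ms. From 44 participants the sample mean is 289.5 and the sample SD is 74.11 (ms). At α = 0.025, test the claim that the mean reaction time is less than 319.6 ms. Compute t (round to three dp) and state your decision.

H0: μ = 319.6; H1: μ < 319.6 (one-sample t-test, left-tailed).
t = (x̄ − μ₀)/(s/√n) = (289.5 − 319.6)/(74.11/√44) = -2.694
df = n − 1 = 43
p-value = P(T ≤ -2.694) ≈ 0.005
Since p ≈ 0.005 < α = 0.025, reject H0; the evidence is statistically significant.

t = -2.694; reject H0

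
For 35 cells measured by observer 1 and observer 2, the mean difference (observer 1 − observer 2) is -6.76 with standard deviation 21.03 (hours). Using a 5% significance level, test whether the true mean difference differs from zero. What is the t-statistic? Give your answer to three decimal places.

-1.902

H0: μ_d = 0; H1: μ_d ≠ 0 (paired t-test on the differences, two-sided).
t = d̄/(s_d/√n) = -6.76/(21.03/√35) = -1.902
df = n − 1 = 34
Two-sided p-value ≈ 0.0657
Since p ≈ 0.0657 > α = 0.05, fail to reject H0; the evidence is not statistically significant.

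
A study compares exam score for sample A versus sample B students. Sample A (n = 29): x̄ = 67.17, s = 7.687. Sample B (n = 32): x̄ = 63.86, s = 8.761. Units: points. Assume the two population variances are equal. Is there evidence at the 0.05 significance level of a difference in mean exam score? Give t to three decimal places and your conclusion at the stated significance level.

Let group 1 = sample A, group 2 = sample B. H0: μ_1 = μ_2; H1: μ_1 ≠ μ_2 (two-sample pooled-variance t-test, two-sided).
s_p² = [(29−1)·7.687² + (32−1)·8.761²]/(29+32−2) = 68.3717
t = (67.17 − 63.86)/√[68.3717·(1/29 + 1/32)] = 1.561
df = n₁ + n₂ − 2 = 59
Two-sided p-value ≈ 0.1238
Since p ≈ 0.1238 > α = 0.05, fail to reject H0; the data do not provide sufficient evidence against H0.

t = 1.561; fail to reject H0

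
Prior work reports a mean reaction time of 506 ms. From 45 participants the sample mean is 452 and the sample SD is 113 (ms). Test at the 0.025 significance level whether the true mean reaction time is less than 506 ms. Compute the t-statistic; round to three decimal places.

-3.206

H0: μ = 506; H1: μ < 506 (one-sample t-test, left-tailed).
t = (x̄ − μ₀)/(s/√n) = (452 − 506)/(113/√45) = -3.206
df = n − 1 = 44
p-value = P(T ≤ -3.206) ≈ 0.001
Since p ≈ 0.001 < α = 0.025, reject H0; the data support H1.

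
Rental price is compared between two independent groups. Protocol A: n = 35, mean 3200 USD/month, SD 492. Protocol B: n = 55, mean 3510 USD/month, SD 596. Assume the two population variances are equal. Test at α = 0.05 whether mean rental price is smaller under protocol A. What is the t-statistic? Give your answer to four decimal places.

Let group 1 = protocol A, group 2 = protocol B. H0: μ_1 = μ_2; H1: μ_1 < μ_2 (two-sample pooled-variance t-test, left-tailed).
s_p² = [(35−1)·492² + (55−1)·596²]/(35+55−2) = 311498
t = (3200 − 3510)/√[311498·(1/35 + 1/55)] = -2.5688
df = n₁ + n₂ − 2 = 88
p-value = P(T ≤ -2.5688) ≈ 0.006
Since p ≈ 0.006 < α = 0.05, reject H0; the data support H1.

-2.5688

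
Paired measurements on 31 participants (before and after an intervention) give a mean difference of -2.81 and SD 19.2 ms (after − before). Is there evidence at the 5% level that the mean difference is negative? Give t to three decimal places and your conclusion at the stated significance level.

t = -0.815; fail to reject H0

H0: μ_d = 0; H1: μ_d < 0 (paired t-test on the differences, left-tailed).
t = d̄/(s_d/√n) = -2.81/(19.2/√31) = -0.815
df = n − 1 = 30
p-value = P(T ≤ -0.815) ≈ 0.2108
Since p ≈ 0.2108 > α = 0.05, fail to reject H0; the data do not provide sufficient evidence against H0.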